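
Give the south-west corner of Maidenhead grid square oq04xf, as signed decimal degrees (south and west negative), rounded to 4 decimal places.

Field O=14, Q=16: +14·20° lon, +16·10° lat → SW at lon 100°, lat 70°.
Square 0, 4: +0·2° lon, +4·1° lat → SW at lon 100°, lat 74°.
Subsquare x=23, f=5: +23·0.0833333° lon, +5·0.0416667° lat → SW at lon 101.917°, lat 74.2083°.
latitude 74.2083, longitude 101.9167.

74.2083, 101.9167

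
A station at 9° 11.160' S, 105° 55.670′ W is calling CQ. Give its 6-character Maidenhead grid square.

Offset from 180°W / 90°S: lon 74.0722°, lat 80.8140°.
Field: 74.0722/20 → 3 → D, 80.8140/10 → 8 → I; chars DI.
Square: 14.0722/2 → 7, 0.8140/1 → 0; chars 70.
Subsquare: 0.0722/0.0833333 → 0 → a, 0.8140/0.0416667 → 19 → t; chars at.

DI70at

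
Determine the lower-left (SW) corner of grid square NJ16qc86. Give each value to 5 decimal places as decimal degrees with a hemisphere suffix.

6.10833° N, 83.40000° E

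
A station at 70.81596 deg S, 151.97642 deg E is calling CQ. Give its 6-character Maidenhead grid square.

Add 180° to longitude and 90° to latitude: 331.9764, 19.1840.
Field (20°×10°, letters A–R): lon ⌊331.9764/20⌋ = 16 → Q; lat ⌊19.1840/10⌋ = 1 → B.
Square (2°×1°, digits 0–9): lon ⌊11.9764/2⌋ = 5; lat ⌊9.1840/1⌋ = 9.
Subsquare (5′×2.5′, letters a–x): lon ⌊1.9764/0.0833333⌋ = 23 → x; lat ⌊0.1840/0.0416667⌋ = 4 → e.

QB59xe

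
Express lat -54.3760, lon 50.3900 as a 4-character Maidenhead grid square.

LD55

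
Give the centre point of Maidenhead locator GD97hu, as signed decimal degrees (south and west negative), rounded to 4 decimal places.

-52.1458, -41.3750

Field G=6, D=3: +6·20° lon, +3·10° lat → SW at lon -60°, lat -60°.
Square 9, 7: +9·2° lon, +7·1° lat → SW at lon -42°, lat -53°.
Subsquare h=7, u=20: +7·0.0833333° lon, +20·0.0416667° lat → SW at lon -41.4167°, lat -52.1667°.
Cell spans 0.0833333° lon × 0.0416667° lat. Centre is SW corner plus half of each.
latitude -52.1458, longitude -41.3750.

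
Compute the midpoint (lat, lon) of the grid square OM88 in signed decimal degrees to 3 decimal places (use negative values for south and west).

38.500, 117.000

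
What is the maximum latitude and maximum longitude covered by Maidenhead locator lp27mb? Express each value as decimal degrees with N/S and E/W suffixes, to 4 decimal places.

67.0833° N, 45.0833° E

Field L=11, P=15: +11·20° lon, +15·10° lat → SW at lon 40°, lat 60°.
Square 2, 7: +2·2° lon, +7·1° lat → SW at lon 44°, lat 67°.
Subsquare m=12, b=1: +12·0.0833333° lon, +1·0.0416667° lat → SW at lon 45°, lat 67.0417°.
Cell spans 0.0833333° lon × 0.0416667° lat. NE corner is SW corner plus one full cell.
latitude 67.0833° N, longitude 45.0833° E.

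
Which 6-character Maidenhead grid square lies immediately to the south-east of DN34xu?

Longitude subsquare x = 23; +1 → 24, wraps to 0 = a, carry into square.
Longitude square 3; +1 → 4.
Latitude subsquare u = 20; −1 → 19 = t.

DN44at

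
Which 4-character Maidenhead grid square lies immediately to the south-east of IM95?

JM04

Longitude square 9; +1 → 10, wraps to 0, carry into field.
Longitude field I = 8; +1 → 9 = J.
Latitude square 5; −1 → 4.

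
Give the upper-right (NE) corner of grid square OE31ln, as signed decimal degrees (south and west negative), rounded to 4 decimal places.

Field O=14, E=4: +14·20° lon, +4·10° lat → SW at lon 100°, lat -50°.
Square 3, 1: +3·2° lon, +1·1° lat → SW at lon 106°, lat -49°.
Subsquare l=11, n=13: +11·0.0833333° lon, +13·0.0416667° lat → SW at lon 106.917°, lat -48.4583°.
Cell spans 0.0833333° lon × 0.0416667° lat. NE corner is SW corner plus one full cell.
latitude -48.4167, longitude 107.0000.

-48.4167, 107.0000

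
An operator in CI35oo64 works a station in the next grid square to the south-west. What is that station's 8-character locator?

CI35oo53

Longitude extended square 6; −1 → 5.
Latitude extended square 4; −1 → 3.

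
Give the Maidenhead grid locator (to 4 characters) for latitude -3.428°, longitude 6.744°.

JI36

Shift to the Maidenhead origin (180°W, 90°S): lon 186.74, lat 86.57.
Field: lon ⌊186.74/20⌋ = 9 → J; lat ⌊86.57/10⌋ = 8 → I.
Square: lon ⌊6.74/2⌋ = 3; lat ⌊6.57/1⌋ = 6.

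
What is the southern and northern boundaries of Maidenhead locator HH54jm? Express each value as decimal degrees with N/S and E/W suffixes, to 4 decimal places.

15.5000° S, 15.4583° S

Field H=7, H=7: +7·20° lon, +7·10° lat → SW at lon -40°, lat -20°.
Square 5, 4: +5·2° lon, +4·1° lat → SW at lon -30°, lat -16°.
Subsquare j=9, m=12: +9·0.0833333° lon, +12·0.0416667° lat → SW at lon -29.25°, lat -15.5°.
Cell spans 0.0833333° lon × 0.0416667° lat.
south 15.5000° S, north 15.4583° S.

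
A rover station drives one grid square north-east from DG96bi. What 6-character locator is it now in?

DG96cj

Longitude subsquare b = 1; +1 → 2 = c.
Latitude subsquare i = 8; +1 → 9 = j.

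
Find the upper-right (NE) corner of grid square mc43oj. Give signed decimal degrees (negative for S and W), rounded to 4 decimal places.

-66.5833, 69.2500

Field M=12, C=2: +12·20° lon, +2·10° lat → SW at lon 60°, lat -70°.
Square 4, 3: +4·2° lon, +3·1° lat → SW at lon 68°, lat -67°.
Subsquare o=14, j=9: +14·0.0833333° lon, +9·0.0416667° lat → SW at lon 69.1667°, lat -66.625°.
Cell spans 0.0833333° lon × 0.0416667° lat. NE corner is SW corner plus one full cell.
latitude -66.5833, longitude 69.2500.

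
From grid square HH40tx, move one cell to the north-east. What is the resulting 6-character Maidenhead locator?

Longitude subsquare t = 19; +1 → 20 = u.
Latitude subsquare x = 23; +1 → 24, wraps to 0 = a, carry into square.
Latitude square 0; +1 → 1.

HH41ua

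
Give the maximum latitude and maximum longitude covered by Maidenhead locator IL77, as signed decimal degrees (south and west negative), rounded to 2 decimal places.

28.00, -4.00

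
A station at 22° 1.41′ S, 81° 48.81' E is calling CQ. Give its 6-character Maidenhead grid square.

Add 180° to longitude and 90° to latitude: 261.8135, 67.9765.
Field: lon ⌊261.8135/20⌋ = 13 → N; lat ⌊67.9765/10⌋ = 6 → G.
Square: lon ⌊1.8135/2⌋ = 0; lat ⌊7.9765/1⌋ = 7.
Subsquare: lon ⌊1.8135/0.0833333⌋ = 21 → v; lat ⌊0.9765/0.0416667⌋ = 23 → x.

NG07vx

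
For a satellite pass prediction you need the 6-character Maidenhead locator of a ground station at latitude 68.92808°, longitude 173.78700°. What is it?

RP68vw

Offset from 180°W / 90°S: lon 353.7870°, lat 158.9281°.
Field: 353.7870/20 → 17 → R, 158.9281/10 → 15 → P; chars RP.
Square: 13.7870/2 → 6, 8.9281/1 → 8; chars 68.
Subsquare: 1.7870/0.0833333 → 21 → v, 0.9281/0.0416667 → 22 → w; chars vw.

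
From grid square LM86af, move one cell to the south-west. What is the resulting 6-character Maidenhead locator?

Longitude subsquare a = 0; −1 → -1, wraps to 23 = x, carry into square.
Longitude square 8; −1 → 7.
Latitude subsquare f = 5; −1 → 4 = e.

LM76xe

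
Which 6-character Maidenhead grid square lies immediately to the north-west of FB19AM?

FB09xn

Longitude subsquare a = 0; −1 → -1, wraps to 23 = x, carry into square.
Longitude square 1; −1 → 0.
Latitude subsquare m = 12; +1 → 13 = n.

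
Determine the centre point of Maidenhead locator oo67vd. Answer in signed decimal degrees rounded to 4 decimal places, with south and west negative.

Field O=14, O=14: +14·20° lon, +14·10° lat → SW at lon 100°, lat 50°.
Square 6, 7: +6·2° lon, +7·1° lat → SW at lon 112°, lat 57°.
Subsquare v=21, d=3: +21·0.0833333° lon, +3·0.0416667° lat → SW at lon 113.75°, lat 57.125°.
Cell spans 0.0833333° lon × 0.0416667° lat. Centre is SW corner plus half of each.
latitude 57.1458, longitude 113.7917.

57.1458, 113.7917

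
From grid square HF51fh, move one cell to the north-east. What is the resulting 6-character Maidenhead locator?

HF51gi

Longitude subsquare f = 5; +1 → 6 = g.
Latitude subsquare h = 7; +1 → 8 = i.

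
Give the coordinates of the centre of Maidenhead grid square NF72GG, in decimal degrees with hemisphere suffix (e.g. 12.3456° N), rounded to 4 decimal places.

37.7292° S, 94.5417° E

Field N=13, F=5: +13·20° lon, +5·10° lat → SW at lon 80°, lat -40°.
Square 7, 2: +7·2° lon, +2·1° lat → SW at lon 94°, lat -38°.
Subsquare g=6, g=6: +6·0.0833333° lon, +6·0.0416667° lat → SW at lon 94.5°, lat -37.75°.
Cell spans 0.0833333° lon × 0.0416667° lat. Centre is SW corner plus half of each.
latitude 37.7292° S, longitude 94.5417° E.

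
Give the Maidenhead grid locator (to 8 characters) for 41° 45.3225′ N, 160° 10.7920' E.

RN01cs11

Add 180° to longitude and 90° to latitude: 340.17987, 131.75538.
Field: lon ⌊340.17987/20⌋ = 17 → R; lat ⌊131.75538/10⌋ = 13 → N.
Square: lon ⌊0.17987/2⌋ = 0; lat ⌊1.75538/1⌋ = 1.
Subsquare: lon ⌊0.17987/0.0833333⌋ = 2 → c; lat ⌊0.75538/0.0416667⌋ = 18 → s.
Extended square: lon ⌊0.01320/0.00833333⌋ = 1; lat ⌊0.00538/0.00416667⌋ = 1.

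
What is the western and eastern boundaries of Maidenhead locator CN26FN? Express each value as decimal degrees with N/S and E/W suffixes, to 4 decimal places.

Field C=2, N=13: +2·20° lon, +13·10° lat → SW at lon -140°, lat 40°.
Square 2, 6: +2·2° lon, +6·1° lat → SW at lon -136°, lat 46°.
Subsquare f=5, n=13: +5·0.0833333° lon, +13·0.0416667° lat → SW at lon -135.583°, lat 46.5417°.
Cell spans 0.0833333° lon × 0.0416667° lat.
west 135.5833° W, east 135.5000° W.

135.5833° W, 135.5000° W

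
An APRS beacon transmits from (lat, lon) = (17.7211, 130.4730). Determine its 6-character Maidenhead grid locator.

Offset from 180°W / 90°S: lon 310.4730°, lat 107.7211°.
Field (20°×10°, letters A–R): lon ⌊310.4730/20⌋ = 15 → P; lat ⌊107.7211/10⌋ = 10 → K.
Square (2°×1°, digits 0–9): lon ⌊10.4730/2⌋ = 5; lat ⌊7.7211/1⌋ = 7.
Subsquare (5′×2.5′, letters a–x): lon ⌊0.4730/0.0833333⌋ = 5 → f; lat ⌊0.7211/0.0416667⌋ = 17 → r.

PK57fr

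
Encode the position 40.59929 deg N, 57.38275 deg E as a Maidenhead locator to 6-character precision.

Offset from 180°W / 90°S: lon 237.3827°, lat 130.5993°.
Field (20°×10°, letters A–R): 237.3827/20 → 11 → L, 130.5993/10 → 13 → N; chars LN.
Square (2°×1°, digits 0–9): 17.3827/2 → 8, 0.5993/1 → 0; chars 80.
Subsquare (5′×2.5′, letters a–x): 1.3827/0.0833333 → 16 → q, 0.5993/0.0416667 → 14 → o; chars qo.

LN80qo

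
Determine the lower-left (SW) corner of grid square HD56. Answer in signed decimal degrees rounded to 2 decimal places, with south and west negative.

-54.00, -30.00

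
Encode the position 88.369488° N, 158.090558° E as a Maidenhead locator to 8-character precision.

Shift to the Maidenhead origin (180°W, 90°S): lon 338.09056, lat 178.36949.
Field: lon ⌊338.09056/20⌋ = 16 → Q; lat ⌊178.36949/10⌋ = 17 → R.
Square: lon ⌊18.09056/2⌋ = 9; lat ⌊8.36949/1⌋ = 8.
Subsquare: lon ⌊0.09056/0.0833333⌋ = 1 → b; lat ⌊0.36949/0.0416667⌋ = 8 → i.
Extended square: lon ⌊0.00722/0.00833333⌋ = 0; lat ⌊0.03615/0.00416667⌋ = 8.

QR98bi08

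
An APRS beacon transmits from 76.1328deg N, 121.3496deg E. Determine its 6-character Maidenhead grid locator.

PQ06qd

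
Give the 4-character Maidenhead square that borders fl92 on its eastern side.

GL02

Longitude square 9; +1 → 10, wraps to 0, carry into field.
Longitude field F = 5; +1 → 6 = G.
The latitude characters are unchanged.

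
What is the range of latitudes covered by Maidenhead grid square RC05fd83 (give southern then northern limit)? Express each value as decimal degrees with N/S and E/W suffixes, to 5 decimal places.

Field R=17, C=2: +17·20° lon, +2·10° lat → SW at lon 160°, lat -70°.
Square 0, 5: +0·2° lon, +5·1° lat → SW at lon 160°, lat -65°.
Subsquare f=5, d=3: +5·0.0833333° lon, +3·0.0416667° lat → SW at lon 160.417°, lat -64.875°.
Extended square 8, 3: +8·0.00833333° lon, +3·0.00416667° lat → SW at lon 160.483°, lat -64.8625°.
Cell spans 0.00833333° lon × 0.00416667° lat.
south 64.86250° S, north 64.85833° S.

64.86250° S, 64.85833° S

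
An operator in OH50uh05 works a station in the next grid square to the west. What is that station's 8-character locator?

Longitude extended square 0; −1 → -1, wraps to 9, carry into subsquare.
Longitude subsquare u = 20; −1 → 19 = t.
The latitude characters are unchanged.

OH50th95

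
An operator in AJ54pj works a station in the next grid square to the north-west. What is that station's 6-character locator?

Longitude subsquare p = 15; −1 → 14 = o.
Latitude subsquare j = 9; +1 → 10 = k.

AJ54ok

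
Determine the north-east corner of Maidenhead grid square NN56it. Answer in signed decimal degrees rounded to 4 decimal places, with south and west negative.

46.8333, 90.7500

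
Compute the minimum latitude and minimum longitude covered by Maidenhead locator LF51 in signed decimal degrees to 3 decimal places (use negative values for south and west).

-39.000, 50.000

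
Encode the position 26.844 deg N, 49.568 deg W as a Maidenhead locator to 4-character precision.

Shift to the Maidenhead origin (180°W, 90°S): lon 130.43, lat 116.84.
Field: 130.43/20 → 6 → G, 116.84/10 → 11 → L; chars GL.
Square: 10.43/2 → 5, 6.84/1 → 6; chars 56.

GL56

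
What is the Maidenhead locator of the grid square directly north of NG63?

Latitude square 3; +1 → 4.
The longitude characters are unchanged.

NG64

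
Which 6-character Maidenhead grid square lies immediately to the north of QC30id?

QC30ie

Latitude subsquare d = 3; +1 → 4 = e.
The longitude characters are unchanged.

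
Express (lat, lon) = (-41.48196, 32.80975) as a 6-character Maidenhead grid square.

KE68jm

Add 180° to longitude and 90° to latitude: 212.8098, 48.5180.
Field: lon ⌊212.8098/20⌋ = 10 → K; lat ⌊48.5180/10⌋ = 4 → E.
Square: lon ⌊12.8098/2⌋ = 6; lat ⌊8.5180/1⌋ = 8.
Subsquare: lon ⌊0.8098/0.0833333⌋ = 9 → j; lat ⌊0.5180/0.0416667⌋ = 12 → m.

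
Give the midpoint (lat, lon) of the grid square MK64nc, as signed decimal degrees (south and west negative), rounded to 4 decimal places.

14.1042, 73.1250

Field M=12, K=10: +12·20° lon, +10·10° lat → SW at lon 60°, lat 10°.
Square 6, 4: +6·2° lon, +4·1° lat → SW at lon 72°, lat 14°.
Subsquare n=13, c=2: +13·0.0833333° lon, +2·0.0416667° lat → SW at lon 73.0833°, lat 14.0833°.
Cell spans 0.0833333° lon × 0.0416667° lat. Centre is SW corner plus half of each.
latitude 14.1042, longitude 73.1250.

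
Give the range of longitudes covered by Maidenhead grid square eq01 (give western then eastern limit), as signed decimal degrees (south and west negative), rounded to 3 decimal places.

-100.000, -98.000

Field E=4, Q=16: +4·20° lon, +16·10° lat → SW at lon -100°, lat 70°.
Square 0, 1: +0·2° lon, +1·1° lat → SW at lon -100°, lat 71°.
Cell spans 2° lon × 1° lat.
west -100.000, east -98.000.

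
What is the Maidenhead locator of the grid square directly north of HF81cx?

Latitude subsquare x = 23; +1 → 24, wraps to 0 = a, carry into square.
Latitude square 1; +1 → 2.
The longitude characters are unchanged.

HF82ca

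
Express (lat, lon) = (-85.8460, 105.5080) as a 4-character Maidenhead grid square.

OA24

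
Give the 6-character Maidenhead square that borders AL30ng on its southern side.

Latitude subsquare g = 6; −1 → 5 = f.
The longitude characters are unchanged.

AL30nf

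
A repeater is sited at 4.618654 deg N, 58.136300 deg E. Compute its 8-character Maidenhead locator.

Offset from 180°W / 90°S: lon 238.13630°, lat 94.61865°.
Field: lon ⌊238.13630/20⌋ = 11 → L; lat ⌊94.61865/10⌋ = 9 → J.
Square: lon ⌊18.13630/2⌋ = 9; lat ⌊4.61865/1⌋ = 4.
Subsquare: lon ⌊0.13630/0.0833333⌋ = 1 → b; lat ⌊0.61865/0.0416667⌋ = 14 → o.
Extended square: lon ⌊0.05297/0.00833333⌋ = 6; lat ⌊0.03532/0.00416667⌋ = 8.

LJ94bo68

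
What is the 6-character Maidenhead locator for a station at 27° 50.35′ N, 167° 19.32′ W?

AL67iu

Shift to the Maidenhead origin (180°W, 90°S): lon 12.6780, lat 117.8392.
Field (20°×10°, letters A–R): lon ⌊12.6780/20⌋ = 0 → A; lat ⌊117.8392/10⌋ = 11 → L.
Square (2°×1°, digits 0–9): lon ⌊12.6780/2⌋ = 6; lat ⌊7.8392/1⌋ = 7.
Subsquare (5′×2.5′, letters a–x): lon ⌊0.6780/0.0833333⌋ = 8 → i; lat ⌊0.8392/0.0416667⌋ = 20 → u.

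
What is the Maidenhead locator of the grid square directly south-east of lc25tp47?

LC25tp56

Longitude extended square 4; +1 → 5.
Latitude extended square 7; −1 → 6.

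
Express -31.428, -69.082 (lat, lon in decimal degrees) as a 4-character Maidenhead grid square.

Shift to the Maidenhead origin (180°W, 90°S): lon 110.92, lat 58.57.
Field: 110.92/20 → 5 → F, 58.57/10 → 5 → F; chars FF.
Square: 10.92/2 → 5, 8.57/1 → 8; chars 58.

FF58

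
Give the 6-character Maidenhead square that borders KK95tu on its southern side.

Latitude subsquare u = 20; −1 → 19 = t.
The longitude characters are unchanged.

KK95tt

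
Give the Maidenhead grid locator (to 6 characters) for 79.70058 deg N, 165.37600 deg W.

AQ79hq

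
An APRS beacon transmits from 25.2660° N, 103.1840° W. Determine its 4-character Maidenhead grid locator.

Shift to the Maidenhead origin (180°W, 90°S): lon 76.82, lat 115.27.
Field: lon ⌊76.82/20⌋ = 3 → D; lat ⌊115.27/10⌋ = 11 → L.
Square: lon ⌊16.82/2⌋ = 8; lat ⌊5.27/1⌋ = 5.

DL85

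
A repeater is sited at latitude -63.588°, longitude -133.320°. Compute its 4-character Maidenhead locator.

CC36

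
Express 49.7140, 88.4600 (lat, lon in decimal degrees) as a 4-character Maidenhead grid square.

NN49

Offset from 180°W / 90°S: lon 268.46°, lat 139.71°.
Field: 268.46/20 → 13 → N, 139.71/10 → 13 → N; chars NN.
Square: 8.46/2 → 4, 9.71/1 → 9; chars 49.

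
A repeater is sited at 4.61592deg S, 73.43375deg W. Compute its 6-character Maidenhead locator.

Shift to the Maidenhead origin (180°W, 90°S): lon 106.5662, lat 85.3841.
Field: 106.5662/20 → 5 → F, 85.3841/10 → 8 → I; chars FI.
Square: 6.5662/2 → 3, 5.3841/1 → 5; chars 35.
Subsquare: 0.5662/0.0833333 → 6 → g, 0.3841/0.0416667 → 9 → j; chars gj.

FI35gj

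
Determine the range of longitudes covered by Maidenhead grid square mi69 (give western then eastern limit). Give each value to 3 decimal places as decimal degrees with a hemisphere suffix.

72.000° E, 74.000° E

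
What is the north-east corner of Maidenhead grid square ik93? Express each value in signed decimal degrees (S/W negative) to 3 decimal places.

14.000, 0.000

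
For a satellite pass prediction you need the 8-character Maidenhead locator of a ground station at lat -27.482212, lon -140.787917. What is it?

BG92om54

Add 180° to longitude and 90° to latitude: 39.21208, 62.51779.
Field (20°×10°, letters A–R): lon ⌊39.21208/20⌋ = 1 → B; lat ⌊62.51779/10⌋ = 6 → G.
Square (2°×1°, digits 0–9): lon ⌊19.21208/2⌋ = 9; lat ⌊2.51779/1⌋ = 2.
Subsquare (5′×2.5′, letters a–x): lon ⌊1.21208/0.0833333⌋ = 14 → o; lat ⌊0.51779/0.0416667⌋ = 12 → m.
Extended square (30″×15″, digits 0–9): lon ⌊0.04542/0.00833333⌋ = 5; lat ⌊0.01779/0.00416667⌋ = 4.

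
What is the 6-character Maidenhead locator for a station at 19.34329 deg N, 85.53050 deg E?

NK29si

Add 180° to longitude and 90° to latitude: 265.5305, 109.3433.
Field (20°×10°, letters A–R): lon ⌊265.5305/20⌋ = 13 → N; lat ⌊109.3433/10⌋ = 10 → K.
Square (2°×1°, digits 0–9): lon ⌊5.5305/2⌋ = 2; lat ⌊9.3433/1⌋ = 9.
Subsquare (5′×2.5′, letters a–x): lon ⌊1.5305/0.0833333⌋ = 18 → s; lat ⌊0.3433/0.0416667⌋ = 8 → i.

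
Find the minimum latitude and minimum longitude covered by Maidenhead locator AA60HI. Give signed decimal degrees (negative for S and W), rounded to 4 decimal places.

-89.6667, -167.4167

Field A=0, A=0: +0·20° lon, +0·10° lat → SW at lon -180°, lat -90°.
Square 6, 0: +6·2° lon, +0·1° lat → SW at lon -168°, lat -90°.
Subsquare h=7, i=8: +7·0.0833333° lon, +8·0.0416667° lat → SW at lon -167.417°, lat -89.6667°.
latitude -89.6667, longitude -167.4167.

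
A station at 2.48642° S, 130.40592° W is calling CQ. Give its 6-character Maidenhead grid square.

CI47tm

Add 180° to longitude and 90° to latitude: 49.5941, 87.5136.
Field: lon ⌊49.5941/20⌋ = 2 → C; lat ⌊87.5136/10⌋ = 8 → I.
Square: lon ⌊9.5941/2⌋ = 4; lat ⌊7.5136/1⌋ = 7.
Subsquare: lon ⌊1.5941/0.0833333⌋ = 19 → t; lat ⌊0.5136/0.0416667⌋ = 12 → m.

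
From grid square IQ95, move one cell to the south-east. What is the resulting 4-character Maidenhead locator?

Longitude square 9; +1 → 10, wraps to 0, carry into field.
Longitude field I = 8; +1 → 9 = J.
Latitude square 5; −1 → 4.

JQ04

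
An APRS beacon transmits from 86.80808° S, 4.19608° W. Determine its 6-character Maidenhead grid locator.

IA73ve

Offset from 180°W / 90°S: lon 175.8039°, lat 3.1919°.
Field (20°×10°, letters A–R): 175.8039/20 → 8 → I, 3.1919/10 → 0 → A; chars IA.
Square (2°×1°, digits 0–9): 15.8039/2 → 7, 3.1919/1 → 3; chars 73.
Subsquare (5′×2.5′, letters a–x): 1.8039/0.0833333 → 21 → v, 0.1919/0.0416667 → 4 → e; chars ve.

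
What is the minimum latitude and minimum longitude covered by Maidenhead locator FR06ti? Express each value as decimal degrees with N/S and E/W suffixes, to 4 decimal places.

86.3333° N, 78.4167° W

Field F=5, R=17: +5·20° lon, +17·10° lat → SW at lon -80°, lat 80°.
Square 0, 6: +0·2° lon, +6·1° lat → SW at lon -80°, lat 86°.
Subsquare t=19, i=8: +19·0.0833333° lon, +8·0.0416667° lat → SW at lon -78.4167°, lat 86.3333°.
latitude 86.3333° N, longitude 78.4167° W.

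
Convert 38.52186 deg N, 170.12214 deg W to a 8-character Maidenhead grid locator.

AM48wm55

Shift to the Maidenhead origin (180°W, 90°S): lon 9.87786, lat 128.52186.
Field: lon ⌊9.87786/20⌋ = 0 → A; lat ⌊128.52186/10⌋ = 12 → M.
Square: lon ⌊9.87786/2⌋ = 4; lat ⌊8.52186/1⌋ = 8.
Subsquare: lon ⌊1.87786/0.0833333⌋ = 22 → w; lat ⌊0.52186/0.0416667⌋ = 12 → m.
Extended square: lon ⌊0.04453/0.00833333⌋ = 5; lat ⌊0.02186/0.00416667⌋ = 5.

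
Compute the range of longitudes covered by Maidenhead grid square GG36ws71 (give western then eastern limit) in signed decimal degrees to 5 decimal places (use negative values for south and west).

Field G=6, G=6: +6·20° lon, +6·10° lat → SW at lon -60°, lat -30°.
Square 3, 6: +3·2° lon, +6·1° lat → SW at lon -54°, lat -24°.
Subsquare w=22, s=18: +22·0.0833333° lon, +18·0.0416667° lat → SW at lon -52.1667°, lat -23.25°.
Extended square 7, 1: +7·0.00833333° lon, +1·0.00416667° lat → SW at lon -52.1083°, lat -23.2458°.
Cell spans 0.00833333° lon × 0.00416667° lat.
west -52.10833, east -52.10000.

-52.10833, -52.10000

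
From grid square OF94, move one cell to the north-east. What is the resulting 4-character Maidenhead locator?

PF05

Longitude square 9; +1 → 10, wraps to 0, carry into field.
Longitude field O = 14; +1 → 15 = P.
Latitude square 4; +1 → 5.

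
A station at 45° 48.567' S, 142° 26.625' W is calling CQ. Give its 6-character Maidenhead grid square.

BE84se

Add 180° to longitude and 90° to latitude: 37.5563, 44.1906.
Field: 37.5563/20 → 1 → B, 44.1906/10 → 4 → E; chars BE.
Square: 17.5563/2 → 8, 4.1906/1 → 4; chars 84.
Subsquare: 1.5563/0.0833333 → 18 → s, 0.1906/0.0416667 → 4 → e; chars se.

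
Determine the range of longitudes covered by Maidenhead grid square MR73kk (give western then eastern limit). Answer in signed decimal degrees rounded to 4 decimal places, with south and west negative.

Field M=12, R=17: +12·20° lon, +17·10° lat → SW at lon 60°, lat 80°.
Square 7, 3: +7·2° lon, +3·1° lat → SW at lon 74°, lat 83°.
Subsquare k=10, k=10: +10·0.0833333° lon, +10·0.0416667° lat → SW at lon 74.8333°, lat 83.4167°.
Cell spans 0.0833333° lon × 0.0416667° lat.
west 74.8333, east 74.9167.

74.8333, 74.9167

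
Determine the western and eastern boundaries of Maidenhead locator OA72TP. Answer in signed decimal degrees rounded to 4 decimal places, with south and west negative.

Field O=14, A=0: +14·20° lon, +0·10° lat → SW at lon 100°, lat -90°.
Square 7, 2: +7·2° lon, +2·1° lat → SW at lon 114°, lat -88°.
Subsquare t=19, p=15: +19·0.0833333° lon, +15·0.0416667° lat → SW at lon 115.583°, lat -87.375°.
Cell spans 0.0833333° lon × 0.0416667° lat.
west 115.5833, east 115.6667.

115.5833, 115.6667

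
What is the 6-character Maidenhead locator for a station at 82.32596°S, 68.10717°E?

Add 180° to longitude and 90° to latitude: 248.1072, 7.6740.
Field: 248.1072/20 → 12 → M, 7.6740/10 → 0 → A; chars MA.
Square: 8.1072/2 → 4, 7.6740/1 → 7; chars 47.
Subsquare: 0.1072/0.0833333 → 1 → b, 0.6740/0.0416667 → 16 → q; chars bq.

MA47bq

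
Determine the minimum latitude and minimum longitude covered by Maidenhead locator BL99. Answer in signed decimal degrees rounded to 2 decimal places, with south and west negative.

29.00, -142.00

Field B=1, L=11: +1·20° lon, +11·10° lat → SW at lon -160°, lat 20°.
Square 9, 9: +9·2° lon, +9·1° lat → SW at lon -142°, lat 29°.
latitude 29.00, longitude -142.00.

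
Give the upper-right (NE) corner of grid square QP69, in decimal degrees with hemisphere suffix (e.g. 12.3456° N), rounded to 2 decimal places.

70.00° N, 154.00° E

Field Q=16, P=15: +16·20° lon, +15·10° lat → SW at lon 140°, lat 60°.
Square 6, 9: +6·2° lon, +9·1° lat → SW at lon 152°, lat 69°.
Cell spans 2° lon × 1° lat. NE corner is SW corner plus one full cell.
latitude 70.00° N, longitude 154.00° E.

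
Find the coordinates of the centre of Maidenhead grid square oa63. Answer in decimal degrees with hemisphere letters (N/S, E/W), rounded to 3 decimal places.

86.500° S, 113.000° E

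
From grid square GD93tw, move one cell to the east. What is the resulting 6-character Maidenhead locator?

GD93uw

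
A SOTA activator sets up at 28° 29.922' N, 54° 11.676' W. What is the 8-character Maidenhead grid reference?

GL28vl69

Add 180° to longitude and 90° to latitude: 125.80540, 118.49870.
Field: lon ⌊125.80540/20⌋ = 6 → G; lat ⌊118.49870/10⌋ = 11 → L.
Square: lon ⌊5.80540/2⌋ = 2; lat ⌊8.49870/1⌋ = 8.
Subsquare: lon ⌊1.80540/0.0833333⌋ = 21 → v; lat ⌊0.49870/0.0416667⌋ = 11 → l.
Extended square: lon ⌊0.05540/0.00833333⌋ = 6; lat ⌊0.04037/0.00416667⌋ = 9.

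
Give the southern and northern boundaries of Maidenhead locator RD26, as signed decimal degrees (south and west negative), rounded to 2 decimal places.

Field R=17, D=3: +17·20° lon, +3·10° lat → SW at lon 160°, lat -60°.
Square 2, 6: +2·2° lon, +6·1° lat → SW at lon 164°, lat -54°.
Cell spans 2° lon × 1° lat.
south -54.00, north -53.00.

-54.00, -53.00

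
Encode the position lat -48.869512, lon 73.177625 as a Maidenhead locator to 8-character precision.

ME61od11

Add 180° to longitude and 90° to latitude: 253.17763, 41.13049.
Field: lon ⌊253.17763/20⌋ = 12 → M; lat ⌊41.13049/10⌋ = 4 → E.
Square: lon ⌊13.17763/2⌋ = 6; lat ⌊1.13049/1⌋ = 1.
Subsquare: lon ⌊1.17763/0.0833333⌋ = 14 → o; lat ⌊0.13049/0.0416667⌋ = 3 → d.
Extended square: lon ⌊0.01096/0.00833333⌋ = 1; lat ⌊0.00549/0.00416667⌋ = 1.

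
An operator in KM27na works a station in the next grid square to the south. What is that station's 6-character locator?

KM26nx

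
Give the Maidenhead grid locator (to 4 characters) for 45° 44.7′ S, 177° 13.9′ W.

Add 180° to longitude and 90° to latitude: 2.77, 44.26.
Field (20°×10°, letters A–R): lon ⌊2.77/20⌋ = 0 → A; lat ⌊44.26/10⌋ = 4 → E.
Square (2°×1°, digits 0–9): lon ⌊2.77/2⌋ = 1; lat ⌊4.26/1⌋ = 4.

AE14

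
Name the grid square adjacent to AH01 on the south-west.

RH90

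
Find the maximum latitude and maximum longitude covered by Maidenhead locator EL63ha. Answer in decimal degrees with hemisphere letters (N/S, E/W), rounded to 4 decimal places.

Field E=4, L=11: +4·20° lon, +11·10° lat → SW at lon -100°, lat 20°.
Square 6, 3: +6·2° lon, +3·1° lat → SW at lon -88°, lat 23°.
Subsquare h=7, a=0: +7·0.0833333° lon, +0·0.0416667° lat → SW at lon -87.4167°, lat 23°.
Cell spans 0.0833333° lon × 0.0416667° lat. NE corner is SW corner plus one full cell.
latitude 23.0417° N, longitude 87.3333° W.

23.0417° N, 87.3333° W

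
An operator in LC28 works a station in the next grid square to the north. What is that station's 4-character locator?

LC29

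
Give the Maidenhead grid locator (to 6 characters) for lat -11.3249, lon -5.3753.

Offset from 180°W / 90°S: lon 174.6247°, lat 78.6751°.
Field (20°×10°, letters A–R): 174.6247/20 → 8 → I, 78.6751/10 → 7 → H; chars IH.
Square (2°×1°, digits 0–9): 14.6247/2 → 7, 8.6751/1 → 8; chars 78.
Subsquare (5′×2.5′, letters a–x): 0.6247/0.0833333 → 7 → h, 0.6751/0.0416667 → 16 → q; chars hq.

IH78hq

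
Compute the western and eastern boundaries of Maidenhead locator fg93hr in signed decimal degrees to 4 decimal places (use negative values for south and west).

-61.4167, -61.3333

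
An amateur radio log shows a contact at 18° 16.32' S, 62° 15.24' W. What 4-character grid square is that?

FH81

Offset from 180°W / 90°S: lon 117.75°, lat 71.73°.
Field: 117.75/20 → 5 → F, 71.73/10 → 7 → H; chars FH.
Square: 17.75/2 → 8, 1.73/1 → 1; chars 81.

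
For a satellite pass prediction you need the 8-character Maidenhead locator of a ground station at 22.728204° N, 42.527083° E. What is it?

LL12gr34

Add 180° to longitude and 90° to latitude: 222.52708, 112.72820.
Field (20°×10°, letters A–R): 222.52708/20 → 11 → L, 112.72820/10 → 11 → L; chars LL.
Square (2°×1°, digits 0–9): 2.52708/2 → 1, 2.72820/1 → 2; chars 12.
Subsquare (5′×2.5′, letters a–x): 0.52708/0.0833333 → 6 → g, 0.72820/0.0416667 → 17 → r; chars gr.
Extended square (30″×15″, digits 0–9): 0.02708/0.00833333 → 3, 0.01987/0.00416667 → 4; chars 34.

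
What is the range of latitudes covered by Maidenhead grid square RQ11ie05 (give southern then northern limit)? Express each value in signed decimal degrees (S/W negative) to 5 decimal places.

Field R=17, Q=16: +17·20° lon, +16·10° lat → SW at lon 160°, lat 70°.
Square 1, 1: +1·2° lon, +1·1° lat → SW at lon 162°, lat 71°.
Subsquare i=8, e=4: +8·0.0833333° lon, +4·0.0416667° lat → SW at lon 162.667°, lat 71.1667°.
Extended square 0, 5: +0·0.00833333° lon, +5·0.00416667° lat → SW at lon 162.667°, lat 71.1875°.
Cell spans 0.00833333° lon × 0.00416667° lat.
south 71.18750, north 71.19167.

71.18750, 71.19167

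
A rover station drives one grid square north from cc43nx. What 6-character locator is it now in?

CC44na

Latitude subsquare x = 23; +1 → 24, wraps to 0 = a, carry into square.
Latitude square 3; +1 → 4.
The longitude characters are unchanged.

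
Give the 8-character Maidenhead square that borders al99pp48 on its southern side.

AL99pp47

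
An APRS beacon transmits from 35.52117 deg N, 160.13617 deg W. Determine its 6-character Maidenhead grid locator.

Offset from 180°W / 90°S: lon 19.8638°, lat 125.5212°.
Field: lon ⌊19.8638/20⌋ = 0 → A; lat ⌊125.5212/10⌋ = 12 → M.
Square: lon ⌊19.8638/2⌋ = 9; lat ⌊5.5212/1⌋ = 5.
Subsquare: lon ⌊1.8638/0.0833333⌋ = 22 → w; lat ⌊0.5212/0.0416667⌋ = 12 → m.

AM95wm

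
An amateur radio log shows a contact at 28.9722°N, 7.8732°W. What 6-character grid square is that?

Add 180° to longitude and 90° to latitude: 172.1268, 118.9722.
Field: lon ⌊172.1268/20⌋ = 8 → I; lat ⌊118.9722/10⌋ = 11 → L.
Square: lon ⌊12.1268/2⌋ = 6; lat ⌊8.9722/1⌋ = 8.
Subsquare: lon ⌊0.1268/0.0833333⌋ = 1 → b; lat ⌊0.9722/0.0416667⌋ = 23 → x.

IL68bx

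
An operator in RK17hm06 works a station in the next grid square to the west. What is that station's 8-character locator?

RK17gm96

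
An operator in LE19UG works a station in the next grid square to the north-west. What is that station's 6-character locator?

Longitude subsquare u = 20; −1 → 19 = t.
Latitude subsquare g = 6; +1 → 7 = h.

LE19th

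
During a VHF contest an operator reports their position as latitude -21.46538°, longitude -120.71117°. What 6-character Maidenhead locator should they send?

CG98pm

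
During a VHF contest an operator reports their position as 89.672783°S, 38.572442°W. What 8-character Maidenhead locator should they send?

HA00rh18

Offset from 180°W / 90°S: lon 141.42756°, lat 0.32722°.
Field (20°×10°, letters A–R): 141.42756/20 → 7 → H, 0.32722/10 → 0 → A; chars HA.
Square (2°×1°, digits 0–9): 1.42756/2 → 0, 0.32722/1 → 0; chars 00.
Subsquare (5′×2.5′, letters a–x): 1.42756/0.0833333 → 17 → r, 0.32722/0.0416667 → 7 → h; chars rh.
Extended square (30″×15″, digits 0–9): 0.01089/0.00833333 → 1, 0.03555/0.00416667 → 8; chars 18.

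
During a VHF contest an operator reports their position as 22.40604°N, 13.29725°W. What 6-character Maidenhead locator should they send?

IL32ij

Offset from 180°W / 90°S: lon 166.7028°, lat 112.4060°.
Field: lon ⌊166.7028/20⌋ = 8 → I; lat ⌊112.4060/10⌋ = 11 → L.
Square: lon ⌊6.7028/2⌋ = 3; lat ⌊2.4060/1⌋ = 2.
Subsquare: lon ⌊0.7028/0.0833333⌋ = 8 → i; lat ⌊0.4060/0.0416667⌋ = 9 → j.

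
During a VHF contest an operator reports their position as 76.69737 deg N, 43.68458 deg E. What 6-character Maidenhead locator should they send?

Shift to the Maidenhead origin (180°W, 90°S): lon 223.6846, lat 166.6974.
Field: 223.6846/20 → 11 → L, 166.6974/10 → 16 → Q; chars LQ.
Square: 3.6846/2 → 1, 6.6974/1 → 6; chars 16.
Subsquare: 1.6846/0.0833333 → 20 → u, 0.6974/0.0416667 → 16 → q; chars uq.

LQ16uq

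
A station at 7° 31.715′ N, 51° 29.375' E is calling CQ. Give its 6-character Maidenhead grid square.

LJ57rm

Add 180° to longitude and 90° to latitude: 231.4896, 97.5286.
Field: lon ⌊231.4896/20⌋ = 11 → L; lat ⌊97.5286/10⌋ = 9 → J.
Square: lon ⌊11.4896/2⌋ = 5; lat ⌊7.5286/1⌋ = 7.
Subsquare: lon ⌊1.4896/0.0833333⌋ = 17 → r; lat ⌊0.5286/0.0416667⌋ = 12 → m.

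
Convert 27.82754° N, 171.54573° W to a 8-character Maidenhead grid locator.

AL47ft48

Shift to the Maidenhead origin (180°W, 90°S): lon 8.45427, lat 117.82754.
Field: lon ⌊8.45427/20⌋ = 0 → A; lat ⌊117.82754/10⌋ = 11 → L.
Square: lon ⌊8.45427/2⌋ = 4; lat ⌊7.82754/1⌋ = 7.
Subsquare: lon ⌊0.45427/0.0833333⌋ = 5 → f; lat ⌊0.82754/0.0416667⌋ = 19 → t.
Extended square: lon ⌊0.03760/0.00833333⌋ = 4; lat ⌊0.03587/0.00416667⌋ = 8.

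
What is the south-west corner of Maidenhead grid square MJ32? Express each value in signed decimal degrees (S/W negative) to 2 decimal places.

2.00, 66.00

Field M=12, J=9: +12·20° lon, +9·10° lat → SW at lon 60°, lat 0°.
Square 3, 2: +3·2° lon, +2·1° lat → SW at lon 66°, lat 2°.
latitude 2.00, longitude 66.00.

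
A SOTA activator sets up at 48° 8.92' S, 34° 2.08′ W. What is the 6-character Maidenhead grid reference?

Offset from 180°W / 90°S: lon 145.9653°, lat 41.8513°.
Field: lon ⌊145.9653/20⌋ = 7 → H; lat ⌊41.8513/10⌋ = 4 → E.
Square: lon ⌊5.9653/2⌋ = 2; lat ⌊1.8513/1⌋ = 1.
Subsquare: lon ⌊1.9653/0.0833333⌋ = 23 → x; lat ⌊0.8513/0.0416667⌋ = 20 → u.

HE21xu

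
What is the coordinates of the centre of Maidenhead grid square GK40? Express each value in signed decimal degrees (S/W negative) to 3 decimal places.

10.500, -51.000

Field G=6, K=10: +6·20° lon, +10·10° lat → SW at lon -60°, lat 10°.
Square 4, 0: +4·2° lon, +0·1° lat → SW at lon -52°, lat 10°.
Cell spans 2° lon × 1° lat. Centre is SW corner plus half of each.
latitude 10.500, longitude -51.000.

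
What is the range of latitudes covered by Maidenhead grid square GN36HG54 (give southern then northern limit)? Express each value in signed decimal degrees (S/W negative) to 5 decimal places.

46.26667, 46.27083

Field G=6, N=13: +6·20° lon, +13·10° lat → SW at lon -60°, lat 40°.
Square 3, 6: +3·2° lon, +6·1° lat → SW at lon -54°, lat 46°.
Subsquare h=7, g=6: +7·0.0833333° lon, +6·0.0416667° lat → SW at lon -53.4167°, lat 46.25°.
Extended square 5, 4: +5·0.00833333° lon, +4·0.00416667° lat → SW at lon -53.375°, lat 46.2667°.
Cell spans 0.00833333° lon × 0.00416667° lat.
south 46.26667, north 46.27083.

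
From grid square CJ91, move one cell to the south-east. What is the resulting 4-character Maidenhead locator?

Longitude square 9; +1 → 10, wraps to 0, carry into field.
Longitude field C = 2; +1 → 3 = D.
Latitude square 1; −1 → 0.

DJ00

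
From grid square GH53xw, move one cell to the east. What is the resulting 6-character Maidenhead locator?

GH63aw

Longitude subsquare x = 23; +1 → 24, wraps to 0 = a, carry into square.
Longitude square 5; +1 → 6.
The latitude characters are unchanged.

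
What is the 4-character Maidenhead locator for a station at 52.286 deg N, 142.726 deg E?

Offset from 180°W / 90°S: lon 322.73°, lat 142.29°.
Field: 322.73/20 → 16 → Q, 142.29/10 → 14 → O; chars QO.
Square: 2.73/2 → 1, 2.29/1 → 2; chars 12.

QO12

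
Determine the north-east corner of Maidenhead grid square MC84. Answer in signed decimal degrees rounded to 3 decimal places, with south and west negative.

-65.000, 78.000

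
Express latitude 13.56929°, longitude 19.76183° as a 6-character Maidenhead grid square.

JK93vn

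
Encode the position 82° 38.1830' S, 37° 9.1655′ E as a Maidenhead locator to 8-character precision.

KA87ni87

Add 180° to longitude and 90° to latitude: 217.15276, 7.36362.
Field: 217.15276/20 → 10 → K, 7.36362/10 → 0 → A; chars KA.
Square: 17.15276/2 → 8, 7.36362/1 → 7; chars 87.
Subsquare: 1.15276/0.0833333 → 13 → n, 0.36362/0.0416667 → 8 → i; chars ni.
Extended square: 0.06943/0.00833333 → 8, 0.03028/0.00416667 → 7; chars 87.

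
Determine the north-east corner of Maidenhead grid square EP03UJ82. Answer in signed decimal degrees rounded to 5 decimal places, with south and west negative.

63.38750, -98.25833

Field E=4, P=15: +4·20° lon, +15·10° lat → SW at lon -100°, lat 60°.
Square 0, 3: +0·2° lon, +3·1° lat → SW at lon -100°, lat 63°.
Subsquare u=20, j=9: +20·0.0833333° lon, +9·0.0416667° lat → SW at lon -98.3333°, lat 63.375°.
Extended square 8, 2: +8·0.00833333° lon, +2·0.00416667° lat → SW at lon -98.2667°, lat 63.3833°.
Cell spans 0.00833333° lon × 0.00416667° lat. NE corner is SW corner plus one full cell.
latitude 63.38750, longitude -98.25833.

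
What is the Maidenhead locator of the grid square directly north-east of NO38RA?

Longitude subsquare r = 17; +1 → 18 = s.
Latitude subsquare a = 0; +1 → 1 = b.

NO38sb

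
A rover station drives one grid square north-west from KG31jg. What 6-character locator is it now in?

Longitude subsquare j = 9; −1 → 8 = i.
Latitude subsquare g = 6; +1 → 7 = h.

KG31ih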